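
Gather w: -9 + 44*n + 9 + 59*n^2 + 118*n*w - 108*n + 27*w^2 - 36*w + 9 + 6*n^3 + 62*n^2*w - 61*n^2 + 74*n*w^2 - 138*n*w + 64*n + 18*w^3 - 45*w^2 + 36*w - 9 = 6*n^3 - 2*n^2 + 18*w^3 + w^2*(74*n - 18) + w*(62*n^2 - 20*n)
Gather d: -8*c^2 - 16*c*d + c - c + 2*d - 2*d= -8*c^2 - 16*c*d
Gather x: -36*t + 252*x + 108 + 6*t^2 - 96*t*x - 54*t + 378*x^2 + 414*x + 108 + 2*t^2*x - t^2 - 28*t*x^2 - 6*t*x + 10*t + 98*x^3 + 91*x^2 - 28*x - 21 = 5*t^2 - 80*t + 98*x^3 + x^2*(469 - 28*t) + x*(2*t^2 - 102*t + 638) + 195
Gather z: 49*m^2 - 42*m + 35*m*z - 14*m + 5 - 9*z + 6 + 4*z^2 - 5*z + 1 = 49*m^2 - 56*m + 4*z^2 + z*(35*m - 14) + 12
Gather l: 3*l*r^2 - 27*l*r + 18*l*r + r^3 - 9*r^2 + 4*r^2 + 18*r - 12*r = l*(3*r^2 - 9*r) + r^3 - 5*r^2 + 6*r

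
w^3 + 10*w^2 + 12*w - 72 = (w - 2)*(w + 6)^2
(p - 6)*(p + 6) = p^2 - 36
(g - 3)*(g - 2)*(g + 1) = g^3 - 4*g^2 + g + 6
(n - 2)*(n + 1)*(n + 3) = n^3 + 2*n^2 - 5*n - 6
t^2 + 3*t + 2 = (t + 1)*(t + 2)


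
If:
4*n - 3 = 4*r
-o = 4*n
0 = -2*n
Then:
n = 0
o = 0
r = -3/4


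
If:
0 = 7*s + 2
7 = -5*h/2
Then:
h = -14/5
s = -2/7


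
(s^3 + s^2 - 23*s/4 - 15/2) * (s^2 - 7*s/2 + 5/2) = s^5 - 5*s^4/2 - 27*s^3/4 + 121*s^2/8 + 95*s/8 - 75/4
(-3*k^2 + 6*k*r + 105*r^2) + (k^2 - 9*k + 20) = -2*k^2 + 6*k*r - 9*k + 105*r^2 + 20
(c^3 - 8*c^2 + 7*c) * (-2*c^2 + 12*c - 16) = -2*c^5 + 28*c^4 - 126*c^3 + 212*c^2 - 112*c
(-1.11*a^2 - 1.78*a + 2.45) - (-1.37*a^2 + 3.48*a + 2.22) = 0.26*a^2 - 5.26*a + 0.23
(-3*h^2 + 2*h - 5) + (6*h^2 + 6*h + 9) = 3*h^2 + 8*h + 4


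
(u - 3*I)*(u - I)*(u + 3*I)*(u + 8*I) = u^4 + 7*I*u^3 + 17*u^2 + 63*I*u + 72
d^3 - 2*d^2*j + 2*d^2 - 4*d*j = d*(d + 2)*(d - 2*j)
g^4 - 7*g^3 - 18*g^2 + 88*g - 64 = (g - 8)*(g - 2)*(g - 1)*(g + 4)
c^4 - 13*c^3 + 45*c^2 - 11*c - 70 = (c - 7)*(c - 5)*(c - 2)*(c + 1)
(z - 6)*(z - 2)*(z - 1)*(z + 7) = z^4 - 2*z^3 - 43*z^2 + 128*z - 84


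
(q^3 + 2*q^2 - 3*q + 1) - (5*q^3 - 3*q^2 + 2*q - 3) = -4*q^3 + 5*q^2 - 5*q + 4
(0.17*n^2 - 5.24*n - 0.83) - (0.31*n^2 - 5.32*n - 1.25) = -0.14*n^2 + 0.0800000000000001*n + 0.42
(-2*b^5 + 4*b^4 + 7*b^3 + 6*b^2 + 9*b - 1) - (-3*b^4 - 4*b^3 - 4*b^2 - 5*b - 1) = -2*b^5 + 7*b^4 + 11*b^3 + 10*b^2 + 14*b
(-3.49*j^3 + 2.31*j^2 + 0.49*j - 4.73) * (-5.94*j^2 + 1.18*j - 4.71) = 20.7306*j^5 - 17.8396*j^4 + 16.2531*j^3 + 17.7943*j^2 - 7.8893*j + 22.2783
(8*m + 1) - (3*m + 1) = 5*m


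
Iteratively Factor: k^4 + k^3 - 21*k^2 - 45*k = (k + 3)*(k^3 - 2*k^2 - 15*k) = k*(k + 3)*(k^2 - 2*k - 15) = k*(k + 3)^2*(k - 5)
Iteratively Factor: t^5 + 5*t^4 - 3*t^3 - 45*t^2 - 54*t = (t)*(t^4 + 5*t^3 - 3*t^2 - 45*t - 54) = t*(t + 2)*(t^3 + 3*t^2 - 9*t - 27) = t*(t - 3)*(t + 2)*(t^2 + 6*t + 9) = t*(t - 3)*(t + 2)*(t + 3)*(t + 3)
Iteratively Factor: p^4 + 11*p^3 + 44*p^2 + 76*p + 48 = (p + 4)*(p^3 + 7*p^2 + 16*p + 12) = (p + 3)*(p + 4)*(p^2 + 4*p + 4) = (p + 2)*(p + 3)*(p + 4)*(p + 2)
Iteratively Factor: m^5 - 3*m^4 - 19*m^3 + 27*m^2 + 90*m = (m - 5)*(m^4 + 2*m^3 - 9*m^2 - 18*m) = (m - 5)*(m + 2)*(m^3 - 9*m) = m*(m - 5)*(m + 2)*(m^2 - 9) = m*(m - 5)*(m + 2)*(m + 3)*(m - 3)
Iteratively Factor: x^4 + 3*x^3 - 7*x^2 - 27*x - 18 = (x + 1)*(x^3 + 2*x^2 - 9*x - 18) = (x + 1)*(x + 2)*(x^2 - 9) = (x - 3)*(x + 1)*(x + 2)*(x + 3)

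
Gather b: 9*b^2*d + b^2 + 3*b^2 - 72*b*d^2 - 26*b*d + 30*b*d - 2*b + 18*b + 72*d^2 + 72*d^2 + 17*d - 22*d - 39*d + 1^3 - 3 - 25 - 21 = b^2*(9*d + 4) + b*(-72*d^2 + 4*d + 16) + 144*d^2 - 44*d - 48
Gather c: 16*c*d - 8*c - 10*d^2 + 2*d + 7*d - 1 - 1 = c*(16*d - 8) - 10*d^2 + 9*d - 2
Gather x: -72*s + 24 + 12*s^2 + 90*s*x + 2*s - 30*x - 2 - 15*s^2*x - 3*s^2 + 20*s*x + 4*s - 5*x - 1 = 9*s^2 - 66*s + x*(-15*s^2 + 110*s - 35) + 21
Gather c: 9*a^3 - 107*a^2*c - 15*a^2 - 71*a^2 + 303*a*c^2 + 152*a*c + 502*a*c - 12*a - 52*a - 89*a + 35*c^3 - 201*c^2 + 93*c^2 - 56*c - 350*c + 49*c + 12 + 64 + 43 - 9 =9*a^3 - 86*a^2 - 153*a + 35*c^3 + c^2*(303*a - 108) + c*(-107*a^2 + 654*a - 357) + 110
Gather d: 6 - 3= 3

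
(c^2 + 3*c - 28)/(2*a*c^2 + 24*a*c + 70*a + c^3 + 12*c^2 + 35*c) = (c - 4)/(2*a*c + 10*a + c^2 + 5*c)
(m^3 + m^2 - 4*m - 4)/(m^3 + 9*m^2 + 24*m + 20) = (m^2 - m - 2)/(m^2 + 7*m + 10)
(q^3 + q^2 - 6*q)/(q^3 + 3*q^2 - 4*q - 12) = q/(q + 2)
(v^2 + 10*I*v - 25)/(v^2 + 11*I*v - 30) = (v + 5*I)/(v + 6*I)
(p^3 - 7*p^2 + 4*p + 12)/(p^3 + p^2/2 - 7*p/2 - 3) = 2*(p - 6)/(2*p + 3)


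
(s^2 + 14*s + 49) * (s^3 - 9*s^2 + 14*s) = s^5 + 5*s^4 - 63*s^3 - 245*s^2 + 686*s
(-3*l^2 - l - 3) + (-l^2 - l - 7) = -4*l^2 - 2*l - 10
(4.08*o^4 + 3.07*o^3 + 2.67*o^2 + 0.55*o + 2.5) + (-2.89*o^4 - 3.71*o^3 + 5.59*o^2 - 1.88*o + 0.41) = 1.19*o^4 - 0.64*o^3 + 8.26*o^2 - 1.33*o + 2.91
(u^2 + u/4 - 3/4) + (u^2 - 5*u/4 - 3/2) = 2*u^2 - u - 9/4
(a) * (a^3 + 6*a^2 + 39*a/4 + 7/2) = a^4 + 6*a^3 + 39*a^2/4 + 7*a/2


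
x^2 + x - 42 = (x - 6)*(x + 7)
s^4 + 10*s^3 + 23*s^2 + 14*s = s*(s + 1)*(s + 2)*(s + 7)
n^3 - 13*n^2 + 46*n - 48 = (n - 8)*(n - 3)*(n - 2)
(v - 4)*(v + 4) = v^2 - 16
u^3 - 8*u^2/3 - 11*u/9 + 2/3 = (u - 3)*(u - 1/3)*(u + 2/3)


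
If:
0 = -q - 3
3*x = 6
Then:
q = -3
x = 2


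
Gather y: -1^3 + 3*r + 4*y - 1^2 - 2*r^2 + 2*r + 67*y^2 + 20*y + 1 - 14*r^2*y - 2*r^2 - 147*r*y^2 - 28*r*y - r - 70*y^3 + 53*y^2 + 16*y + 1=-4*r^2 + 4*r - 70*y^3 + y^2*(120 - 147*r) + y*(-14*r^2 - 28*r + 40)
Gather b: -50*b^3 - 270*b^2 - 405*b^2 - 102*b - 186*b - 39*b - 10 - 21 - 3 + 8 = -50*b^3 - 675*b^2 - 327*b - 26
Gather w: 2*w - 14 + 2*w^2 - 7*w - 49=2*w^2 - 5*w - 63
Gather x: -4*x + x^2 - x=x^2 - 5*x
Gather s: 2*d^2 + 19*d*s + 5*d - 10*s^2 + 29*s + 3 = 2*d^2 + 5*d - 10*s^2 + s*(19*d + 29) + 3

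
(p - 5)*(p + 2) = p^2 - 3*p - 10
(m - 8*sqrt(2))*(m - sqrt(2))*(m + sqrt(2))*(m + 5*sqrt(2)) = m^4 - 3*sqrt(2)*m^3 - 82*m^2 + 6*sqrt(2)*m + 160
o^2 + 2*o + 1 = (o + 1)^2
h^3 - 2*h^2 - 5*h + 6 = (h - 3)*(h - 1)*(h + 2)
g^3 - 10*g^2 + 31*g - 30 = (g - 5)*(g - 3)*(g - 2)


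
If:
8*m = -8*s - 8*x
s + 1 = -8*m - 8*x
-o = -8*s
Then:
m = -x - 1/7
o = 8/7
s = 1/7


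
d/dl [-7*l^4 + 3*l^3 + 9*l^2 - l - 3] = -28*l^3 + 9*l^2 + 18*l - 1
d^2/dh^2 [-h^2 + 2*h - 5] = -2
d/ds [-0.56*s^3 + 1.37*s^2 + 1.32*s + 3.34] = -1.68*s^2 + 2.74*s + 1.32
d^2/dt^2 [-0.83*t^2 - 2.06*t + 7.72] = -1.66000000000000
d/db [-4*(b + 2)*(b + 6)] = -8*b - 32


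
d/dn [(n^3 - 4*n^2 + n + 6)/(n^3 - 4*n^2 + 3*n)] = 2*(2*n - 1)/(n^2*(n^2 - 2*n + 1))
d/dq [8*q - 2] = 8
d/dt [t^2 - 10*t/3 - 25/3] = 2*t - 10/3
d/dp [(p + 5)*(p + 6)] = 2*p + 11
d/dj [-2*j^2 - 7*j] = -4*j - 7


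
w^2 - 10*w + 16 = (w - 8)*(w - 2)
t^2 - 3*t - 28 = (t - 7)*(t + 4)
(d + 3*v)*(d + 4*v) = d^2 + 7*d*v + 12*v^2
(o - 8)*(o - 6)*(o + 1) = o^3 - 13*o^2 + 34*o + 48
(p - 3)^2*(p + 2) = p^3 - 4*p^2 - 3*p + 18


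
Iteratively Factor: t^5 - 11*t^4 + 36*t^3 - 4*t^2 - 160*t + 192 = (t + 2)*(t^4 - 13*t^3 + 62*t^2 - 128*t + 96) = (t - 4)*(t + 2)*(t^3 - 9*t^2 + 26*t - 24) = (t - 4)^2*(t + 2)*(t^2 - 5*t + 6) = (t - 4)^2*(t - 2)*(t + 2)*(t - 3)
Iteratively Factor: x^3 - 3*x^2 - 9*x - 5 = (x + 1)*(x^2 - 4*x - 5) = (x - 5)*(x + 1)*(x + 1)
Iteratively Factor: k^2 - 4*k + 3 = (k - 1)*(k - 3)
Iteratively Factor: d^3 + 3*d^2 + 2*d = (d + 1)*(d^2 + 2*d) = d*(d + 1)*(d + 2)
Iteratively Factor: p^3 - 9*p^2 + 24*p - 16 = (p - 4)*(p^2 - 5*p + 4) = (p - 4)*(p - 1)*(p - 4)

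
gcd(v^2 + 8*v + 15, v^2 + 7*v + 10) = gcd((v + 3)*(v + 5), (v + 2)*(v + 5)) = v + 5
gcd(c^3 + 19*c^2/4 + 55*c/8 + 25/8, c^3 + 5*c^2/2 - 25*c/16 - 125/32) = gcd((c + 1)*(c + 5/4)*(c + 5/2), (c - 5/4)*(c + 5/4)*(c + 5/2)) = c^2 + 15*c/4 + 25/8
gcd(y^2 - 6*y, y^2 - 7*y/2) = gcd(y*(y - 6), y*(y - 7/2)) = y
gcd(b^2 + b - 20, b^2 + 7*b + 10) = b + 5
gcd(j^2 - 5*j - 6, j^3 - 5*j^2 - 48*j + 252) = j - 6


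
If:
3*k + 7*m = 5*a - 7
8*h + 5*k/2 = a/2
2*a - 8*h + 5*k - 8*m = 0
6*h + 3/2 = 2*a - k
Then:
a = 1310/1201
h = 795/4804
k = -374/1201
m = -105/1201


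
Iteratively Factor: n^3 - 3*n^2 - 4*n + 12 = (n - 3)*(n^2 - 4) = (n - 3)*(n + 2)*(n - 2)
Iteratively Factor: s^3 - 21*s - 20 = (s + 1)*(s^2 - s - 20) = (s - 5)*(s + 1)*(s + 4)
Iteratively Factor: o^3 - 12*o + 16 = (o - 2)*(o^2 + 2*o - 8) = (o - 2)*(o + 4)*(o - 2)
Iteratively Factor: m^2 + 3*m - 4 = (m + 4)*(m - 1)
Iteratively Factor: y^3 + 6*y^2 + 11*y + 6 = (y + 2)*(y^2 + 4*y + 3) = (y + 2)*(y + 3)*(y + 1)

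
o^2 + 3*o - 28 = (o - 4)*(o + 7)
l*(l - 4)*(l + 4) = l^3 - 16*l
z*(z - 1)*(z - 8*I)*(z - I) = z^4 - z^3 - 9*I*z^3 - 8*z^2 + 9*I*z^2 + 8*z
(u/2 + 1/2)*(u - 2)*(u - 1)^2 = u^4/2 - 3*u^3/2 + u^2/2 + 3*u/2 - 1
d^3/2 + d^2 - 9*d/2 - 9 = (d/2 + 1)*(d - 3)*(d + 3)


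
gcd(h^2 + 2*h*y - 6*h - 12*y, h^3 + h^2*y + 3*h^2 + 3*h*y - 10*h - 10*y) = 1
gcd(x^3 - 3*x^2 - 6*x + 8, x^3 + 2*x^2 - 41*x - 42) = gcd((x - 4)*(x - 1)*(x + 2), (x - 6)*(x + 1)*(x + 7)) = 1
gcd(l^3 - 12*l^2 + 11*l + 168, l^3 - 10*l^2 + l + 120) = l^2 - 5*l - 24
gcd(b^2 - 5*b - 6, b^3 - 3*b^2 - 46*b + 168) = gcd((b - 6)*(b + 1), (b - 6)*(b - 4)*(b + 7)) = b - 6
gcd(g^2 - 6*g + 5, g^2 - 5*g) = g - 5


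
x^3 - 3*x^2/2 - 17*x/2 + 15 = (x - 5/2)*(x - 2)*(x + 3)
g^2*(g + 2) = g^3 + 2*g^2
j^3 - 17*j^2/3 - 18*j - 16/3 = (j - 8)*(j + 1/3)*(j + 2)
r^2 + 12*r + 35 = (r + 5)*(r + 7)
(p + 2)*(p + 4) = p^2 + 6*p + 8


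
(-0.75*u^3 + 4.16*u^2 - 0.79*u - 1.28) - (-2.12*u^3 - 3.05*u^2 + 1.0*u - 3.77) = 1.37*u^3 + 7.21*u^2 - 1.79*u + 2.49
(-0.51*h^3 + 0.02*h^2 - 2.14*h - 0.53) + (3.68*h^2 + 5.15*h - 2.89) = -0.51*h^3 + 3.7*h^2 + 3.01*h - 3.42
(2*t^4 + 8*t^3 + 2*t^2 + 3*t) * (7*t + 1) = 14*t^5 + 58*t^4 + 22*t^3 + 23*t^2 + 3*t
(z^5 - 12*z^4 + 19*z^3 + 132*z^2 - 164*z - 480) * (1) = z^5 - 12*z^4 + 19*z^3 + 132*z^2 - 164*z - 480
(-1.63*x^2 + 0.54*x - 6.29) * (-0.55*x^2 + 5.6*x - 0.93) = 0.8965*x^4 - 9.425*x^3 + 7.9994*x^2 - 35.7262*x + 5.8497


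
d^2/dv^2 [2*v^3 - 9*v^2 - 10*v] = 12*v - 18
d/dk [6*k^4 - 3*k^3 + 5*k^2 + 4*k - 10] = 24*k^3 - 9*k^2 + 10*k + 4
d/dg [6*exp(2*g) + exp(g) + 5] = (12*exp(g) + 1)*exp(g)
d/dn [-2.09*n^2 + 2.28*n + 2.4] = 2.28 - 4.18*n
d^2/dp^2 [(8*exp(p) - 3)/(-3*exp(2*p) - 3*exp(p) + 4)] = (-72*exp(4*p) + 180*exp(3*p) - 495*exp(2*p) + 75*exp(p) - 92)*exp(p)/(27*exp(6*p) + 81*exp(5*p) - 27*exp(4*p) - 189*exp(3*p) + 36*exp(2*p) + 144*exp(p) - 64)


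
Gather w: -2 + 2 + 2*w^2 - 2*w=2*w^2 - 2*w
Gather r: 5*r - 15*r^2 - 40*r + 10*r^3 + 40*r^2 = 10*r^3 + 25*r^2 - 35*r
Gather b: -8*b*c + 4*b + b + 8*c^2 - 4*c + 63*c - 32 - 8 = b*(5 - 8*c) + 8*c^2 + 59*c - 40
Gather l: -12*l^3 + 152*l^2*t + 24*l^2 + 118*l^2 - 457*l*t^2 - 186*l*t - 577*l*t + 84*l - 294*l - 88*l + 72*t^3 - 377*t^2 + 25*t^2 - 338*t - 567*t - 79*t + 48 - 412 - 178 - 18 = -12*l^3 + l^2*(152*t + 142) + l*(-457*t^2 - 763*t - 298) + 72*t^3 - 352*t^2 - 984*t - 560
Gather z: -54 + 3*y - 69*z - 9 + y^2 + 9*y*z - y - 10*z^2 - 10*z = y^2 + 2*y - 10*z^2 + z*(9*y - 79) - 63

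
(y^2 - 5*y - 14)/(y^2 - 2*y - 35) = (y + 2)/(y + 5)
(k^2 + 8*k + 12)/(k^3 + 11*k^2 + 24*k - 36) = (k + 2)/(k^2 + 5*k - 6)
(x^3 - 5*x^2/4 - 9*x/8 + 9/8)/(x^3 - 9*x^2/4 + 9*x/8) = (x + 1)/x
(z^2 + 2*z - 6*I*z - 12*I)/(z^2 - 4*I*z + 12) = (z + 2)/(z + 2*I)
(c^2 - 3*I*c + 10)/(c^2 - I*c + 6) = (c - 5*I)/(c - 3*I)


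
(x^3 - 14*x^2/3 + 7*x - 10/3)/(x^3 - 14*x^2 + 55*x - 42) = (3*x^2 - 11*x + 10)/(3*(x^2 - 13*x + 42))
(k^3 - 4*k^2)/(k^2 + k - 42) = k^2*(k - 4)/(k^2 + k - 42)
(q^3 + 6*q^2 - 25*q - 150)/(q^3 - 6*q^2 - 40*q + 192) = (q^2 - 25)/(q^2 - 12*q + 32)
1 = 1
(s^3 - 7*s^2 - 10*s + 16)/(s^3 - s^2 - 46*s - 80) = (s - 1)/(s + 5)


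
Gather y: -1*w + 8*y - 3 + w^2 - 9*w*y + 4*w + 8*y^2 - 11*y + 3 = w^2 + 3*w + 8*y^2 + y*(-9*w - 3)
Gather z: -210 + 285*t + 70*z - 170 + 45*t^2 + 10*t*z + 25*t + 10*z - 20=45*t^2 + 310*t + z*(10*t + 80) - 400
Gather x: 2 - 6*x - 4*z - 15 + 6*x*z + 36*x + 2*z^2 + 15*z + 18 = x*(6*z + 30) + 2*z^2 + 11*z + 5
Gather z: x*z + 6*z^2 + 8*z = 6*z^2 + z*(x + 8)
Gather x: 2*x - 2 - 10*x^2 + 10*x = -10*x^2 + 12*x - 2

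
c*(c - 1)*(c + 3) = c^3 + 2*c^2 - 3*c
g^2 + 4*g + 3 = (g + 1)*(g + 3)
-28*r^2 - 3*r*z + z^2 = (-7*r + z)*(4*r + z)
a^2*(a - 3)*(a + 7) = a^4 + 4*a^3 - 21*a^2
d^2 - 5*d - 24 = (d - 8)*(d + 3)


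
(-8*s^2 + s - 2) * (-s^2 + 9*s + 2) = 8*s^4 - 73*s^3 - 5*s^2 - 16*s - 4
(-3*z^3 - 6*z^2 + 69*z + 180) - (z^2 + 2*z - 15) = -3*z^3 - 7*z^2 + 67*z + 195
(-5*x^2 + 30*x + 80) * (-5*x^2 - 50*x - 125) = 25*x^4 + 100*x^3 - 1275*x^2 - 7750*x - 10000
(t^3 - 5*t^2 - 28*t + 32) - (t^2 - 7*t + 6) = t^3 - 6*t^2 - 21*t + 26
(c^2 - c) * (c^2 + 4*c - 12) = c^4 + 3*c^3 - 16*c^2 + 12*c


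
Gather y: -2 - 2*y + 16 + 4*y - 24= 2*y - 10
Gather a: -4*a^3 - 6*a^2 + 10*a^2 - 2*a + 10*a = -4*a^3 + 4*a^2 + 8*a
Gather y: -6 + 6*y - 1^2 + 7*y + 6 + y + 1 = 14*y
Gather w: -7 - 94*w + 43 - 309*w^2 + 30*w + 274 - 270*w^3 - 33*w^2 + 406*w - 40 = -270*w^3 - 342*w^2 + 342*w + 270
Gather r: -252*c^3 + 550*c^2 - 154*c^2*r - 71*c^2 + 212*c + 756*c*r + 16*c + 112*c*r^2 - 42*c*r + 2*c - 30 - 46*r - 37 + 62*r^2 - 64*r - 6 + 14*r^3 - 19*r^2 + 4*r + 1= -252*c^3 + 479*c^2 + 230*c + 14*r^3 + r^2*(112*c + 43) + r*(-154*c^2 + 714*c - 106) - 72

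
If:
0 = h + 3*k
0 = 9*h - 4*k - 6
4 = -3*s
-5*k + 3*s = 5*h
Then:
No Solution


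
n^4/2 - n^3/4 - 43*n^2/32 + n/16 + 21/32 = (n/2 + 1/2)*(n - 7/4)*(n - 3/4)*(n + 1)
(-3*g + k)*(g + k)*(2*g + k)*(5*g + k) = -30*g^4 - 41*g^3*k - 7*g^2*k^2 + 5*g*k^3 + k^4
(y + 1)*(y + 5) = y^2 + 6*y + 5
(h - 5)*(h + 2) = h^2 - 3*h - 10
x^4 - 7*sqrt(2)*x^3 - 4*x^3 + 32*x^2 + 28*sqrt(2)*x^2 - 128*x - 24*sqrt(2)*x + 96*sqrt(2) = (x - 4)*(x - 3*sqrt(2))*(x - 2*sqrt(2))^2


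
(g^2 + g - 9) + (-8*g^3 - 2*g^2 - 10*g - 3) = -8*g^3 - g^2 - 9*g - 12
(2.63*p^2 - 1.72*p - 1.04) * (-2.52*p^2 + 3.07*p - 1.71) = -6.6276*p^4 + 12.4085*p^3 - 7.1569*p^2 - 0.2516*p + 1.7784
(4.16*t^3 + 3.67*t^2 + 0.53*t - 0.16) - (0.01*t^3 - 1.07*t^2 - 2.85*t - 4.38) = 4.15*t^3 + 4.74*t^2 + 3.38*t + 4.22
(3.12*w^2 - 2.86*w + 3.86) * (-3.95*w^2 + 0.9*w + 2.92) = -12.324*w^4 + 14.105*w^3 - 8.7106*w^2 - 4.8772*w + 11.2712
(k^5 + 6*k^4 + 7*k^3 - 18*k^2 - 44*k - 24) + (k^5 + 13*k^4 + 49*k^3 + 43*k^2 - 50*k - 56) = 2*k^5 + 19*k^4 + 56*k^3 + 25*k^2 - 94*k - 80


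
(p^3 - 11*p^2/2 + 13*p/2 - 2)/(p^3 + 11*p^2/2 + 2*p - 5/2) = (p^2 - 5*p + 4)/(p^2 + 6*p + 5)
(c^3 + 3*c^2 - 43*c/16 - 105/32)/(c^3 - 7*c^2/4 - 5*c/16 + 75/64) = 2*(2*c + 7)/(4*c - 5)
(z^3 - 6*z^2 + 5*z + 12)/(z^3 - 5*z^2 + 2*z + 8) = (z - 3)/(z - 2)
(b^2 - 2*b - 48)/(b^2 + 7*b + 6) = (b - 8)/(b + 1)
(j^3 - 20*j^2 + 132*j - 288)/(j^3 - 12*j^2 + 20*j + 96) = (j - 6)/(j + 2)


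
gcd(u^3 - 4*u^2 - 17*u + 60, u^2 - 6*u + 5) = u - 5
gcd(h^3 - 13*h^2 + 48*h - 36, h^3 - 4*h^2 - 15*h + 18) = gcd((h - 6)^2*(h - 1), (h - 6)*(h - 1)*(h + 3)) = h^2 - 7*h + 6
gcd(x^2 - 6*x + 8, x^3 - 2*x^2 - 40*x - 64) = 1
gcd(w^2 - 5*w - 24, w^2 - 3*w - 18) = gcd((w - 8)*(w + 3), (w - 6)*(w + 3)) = w + 3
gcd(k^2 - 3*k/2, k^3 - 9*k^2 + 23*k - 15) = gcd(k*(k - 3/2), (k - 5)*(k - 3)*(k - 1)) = 1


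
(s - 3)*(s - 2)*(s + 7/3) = s^3 - 8*s^2/3 - 17*s/3 + 14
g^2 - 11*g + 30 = (g - 6)*(g - 5)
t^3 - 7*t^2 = t^2*(t - 7)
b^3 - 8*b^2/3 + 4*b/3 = b*(b - 2)*(b - 2/3)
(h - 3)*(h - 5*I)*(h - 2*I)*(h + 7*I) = h^4 - 3*h^3 + 39*h^2 - 117*h - 70*I*h + 210*I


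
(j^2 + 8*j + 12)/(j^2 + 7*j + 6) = (j + 2)/(j + 1)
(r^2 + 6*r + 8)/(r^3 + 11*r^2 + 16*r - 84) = (r^2 + 6*r + 8)/(r^3 + 11*r^2 + 16*r - 84)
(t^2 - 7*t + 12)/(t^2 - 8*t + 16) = (t - 3)/(t - 4)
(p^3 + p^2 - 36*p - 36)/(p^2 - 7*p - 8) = (p^2 - 36)/(p - 8)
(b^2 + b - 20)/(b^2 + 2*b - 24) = (b + 5)/(b + 6)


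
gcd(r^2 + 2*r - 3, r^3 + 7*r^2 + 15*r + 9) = r + 3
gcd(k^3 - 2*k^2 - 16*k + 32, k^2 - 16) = k^2 - 16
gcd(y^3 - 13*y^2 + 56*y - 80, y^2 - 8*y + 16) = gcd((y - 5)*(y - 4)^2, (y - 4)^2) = y^2 - 8*y + 16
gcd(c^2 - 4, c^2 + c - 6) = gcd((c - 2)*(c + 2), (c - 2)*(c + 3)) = c - 2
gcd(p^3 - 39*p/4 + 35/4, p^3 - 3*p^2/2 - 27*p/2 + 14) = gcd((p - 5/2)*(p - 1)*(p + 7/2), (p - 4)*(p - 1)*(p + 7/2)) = p^2 + 5*p/2 - 7/2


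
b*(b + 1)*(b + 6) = b^3 + 7*b^2 + 6*b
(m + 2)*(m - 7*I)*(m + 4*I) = m^3 + 2*m^2 - 3*I*m^2 + 28*m - 6*I*m + 56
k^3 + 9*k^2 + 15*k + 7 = (k + 1)^2*(k + 7)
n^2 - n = n*(n - 1)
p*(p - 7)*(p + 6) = p^3 - p^2 - 42*p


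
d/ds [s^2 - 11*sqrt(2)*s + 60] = 2*s - 11*sqrt(2)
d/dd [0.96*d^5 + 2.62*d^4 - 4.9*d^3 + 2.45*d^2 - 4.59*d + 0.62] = 4.8*d^4 + 10.48*d^3 - 14.7*d^2 + 4.9*d - 4.59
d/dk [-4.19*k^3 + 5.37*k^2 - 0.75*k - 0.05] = -12.57*k^2 + 10.74*k - 0.75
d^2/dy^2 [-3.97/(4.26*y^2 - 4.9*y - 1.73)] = (-144.091944*y^2 + 165.73956*y + 3.97*(8.52*y - 4.9)*(17.04*y - 9.8) + 58.516212)/(-4.26*y^2 + 4.9*y + 1.73)^3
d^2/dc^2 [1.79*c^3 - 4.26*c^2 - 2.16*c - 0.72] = 10.74*c - 8.52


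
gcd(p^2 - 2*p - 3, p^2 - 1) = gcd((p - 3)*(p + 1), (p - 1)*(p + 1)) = p + 1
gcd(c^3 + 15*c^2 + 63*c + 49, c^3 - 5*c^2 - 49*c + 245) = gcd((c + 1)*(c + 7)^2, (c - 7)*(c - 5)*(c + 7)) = c + 7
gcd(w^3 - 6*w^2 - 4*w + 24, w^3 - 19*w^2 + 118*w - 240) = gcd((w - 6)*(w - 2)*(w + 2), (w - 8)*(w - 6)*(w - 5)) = w - 6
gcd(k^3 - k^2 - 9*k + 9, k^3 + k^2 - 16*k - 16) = 1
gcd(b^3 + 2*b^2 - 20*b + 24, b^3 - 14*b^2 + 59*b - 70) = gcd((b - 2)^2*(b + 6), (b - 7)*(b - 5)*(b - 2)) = b - 2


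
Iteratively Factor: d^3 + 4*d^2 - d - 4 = (d + 4)*(d^2 - 1) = (d + 1)*(d + 4)*(d - 1)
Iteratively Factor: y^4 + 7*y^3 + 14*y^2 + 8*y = (y)*(y^3 + 7*y^2 + 14*y + 8) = y*(y + 4)*(y^2 + 3*y + 2) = y*(y + 2)*(y + 4)*(y + 1)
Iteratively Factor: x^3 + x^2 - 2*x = (x - 1)*(x^2 + 2*x) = x*(x - 1)*(x + 2)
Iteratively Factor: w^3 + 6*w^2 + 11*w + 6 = (w + 2)*(w^2 + 4*w + 3) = (w + 1)*(w + 2)*(w + 3)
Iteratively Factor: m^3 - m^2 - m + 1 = (m - 1)*(m^2 - 1) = (m - 1)*(m + 1)*(m - 1)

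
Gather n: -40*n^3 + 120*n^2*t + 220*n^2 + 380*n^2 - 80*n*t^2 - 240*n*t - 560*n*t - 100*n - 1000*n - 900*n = -40*n^3 + n^2*(120*t + 600) + n*(-80*t^2 - 800*t - 2000)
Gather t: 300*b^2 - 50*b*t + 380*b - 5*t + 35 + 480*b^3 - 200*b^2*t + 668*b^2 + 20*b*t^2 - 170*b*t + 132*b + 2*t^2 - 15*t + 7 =480*b^3 + 968*b^2 + 512*b + t^2*(20*b + 2) + t*(-200*b^2 - 220*b - 20) + 42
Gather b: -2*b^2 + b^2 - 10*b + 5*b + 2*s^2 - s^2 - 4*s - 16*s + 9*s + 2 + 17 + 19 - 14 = -b^2 - 5*b + s^2 - 11*s + 24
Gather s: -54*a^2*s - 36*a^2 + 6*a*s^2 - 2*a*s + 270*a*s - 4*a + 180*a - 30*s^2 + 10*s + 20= -36*a^2 + 176*a + s^2*(6*a - 30) + s*(-54*a^2 + 268*a + 10) + 20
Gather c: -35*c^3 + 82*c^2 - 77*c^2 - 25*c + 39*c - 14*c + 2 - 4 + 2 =-35*c^3 + 5*c^2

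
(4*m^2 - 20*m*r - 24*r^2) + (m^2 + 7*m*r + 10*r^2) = 5*m^2 - 13*m*r - 14*r^2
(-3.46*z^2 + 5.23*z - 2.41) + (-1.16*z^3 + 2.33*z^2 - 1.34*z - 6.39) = -1.16*z^3 - 1.13*z^2 + 3.89*z - 8.8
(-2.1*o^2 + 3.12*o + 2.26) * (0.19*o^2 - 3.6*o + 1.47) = -0.399*o^4 + 8.1528*o^3 - 13.8896*o^2 - 3.5496*o + 3.3222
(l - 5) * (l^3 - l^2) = l^4 - 6*l^3 + 5*l^2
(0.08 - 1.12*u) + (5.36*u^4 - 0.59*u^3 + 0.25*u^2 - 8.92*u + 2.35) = 5.36*u^4 - 0.59*u^3 + 0.25*u^2 - 10.04*u + 2.43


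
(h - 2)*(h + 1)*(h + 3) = h^3 + 2*h^2 - 5*h - 6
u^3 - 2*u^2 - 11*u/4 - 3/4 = (u - 3)*(u + 1/2)^2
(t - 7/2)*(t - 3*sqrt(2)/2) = t^2 - 7*t/2 - 3*sqrt(2)*t/2 + 21*sqrt(2)/4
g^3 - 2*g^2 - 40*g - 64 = (g - 8)*(g + 2)*(g + 4)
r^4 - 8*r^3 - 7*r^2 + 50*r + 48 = (r - 8)*(r - 3)*(r + 1)*(r + 2)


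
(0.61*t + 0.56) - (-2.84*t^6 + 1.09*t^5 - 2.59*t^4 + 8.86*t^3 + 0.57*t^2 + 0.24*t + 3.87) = 2.84*t^6 - 1.09*t^5 + 2.59*t^4 - 8.86*t^3 - 0.57*t^2 + 0.37*t - 3.31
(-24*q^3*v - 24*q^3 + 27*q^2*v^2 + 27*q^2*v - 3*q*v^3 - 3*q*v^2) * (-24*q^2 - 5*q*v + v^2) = 576*q^5*v + 576*q^5 - 528*q^4*v^2 - 528*q^4*v - 87*q^3*v^3 - 87*q^3*v^2 + 42*q^2*v^4 + 42*q^2*v^3 - 3*q*v^5 - 3*q*v^4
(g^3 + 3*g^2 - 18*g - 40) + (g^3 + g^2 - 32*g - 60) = 2*g^3 + 4*g^2 - 50*g - 100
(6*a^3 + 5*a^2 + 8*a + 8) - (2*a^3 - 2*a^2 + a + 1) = 4*a^3 + 7*a^2 + 7*a + 7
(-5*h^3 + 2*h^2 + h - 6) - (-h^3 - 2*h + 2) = -4*h^3 + 2*h^2 + 3*h - 8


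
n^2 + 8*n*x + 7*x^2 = (n + x)*(n + 7*x)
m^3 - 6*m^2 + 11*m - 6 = (m - 3)*(m - 2)*(m - 1)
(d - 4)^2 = d^2 - 8*d + 16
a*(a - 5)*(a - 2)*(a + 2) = a^4 - 5*a^3 - 4*a^2 + 20*a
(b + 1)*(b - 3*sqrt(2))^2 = b^3 - 6*sqrt(2)*b^2 + b^2 - 6*sqrt(2)*b + 18*b + 18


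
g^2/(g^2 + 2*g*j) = g/(g + 2*j)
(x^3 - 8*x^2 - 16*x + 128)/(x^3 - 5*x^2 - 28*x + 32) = (x - 4)/(x - 1)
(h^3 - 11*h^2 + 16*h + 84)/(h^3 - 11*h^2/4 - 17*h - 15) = 4*(h - 7)/(4*h + 5)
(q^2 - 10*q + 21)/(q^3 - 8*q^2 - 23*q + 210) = (q - 3)/(q^2 - q - 30)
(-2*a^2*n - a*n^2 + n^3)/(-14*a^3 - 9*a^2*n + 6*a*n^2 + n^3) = n/(7*a + n)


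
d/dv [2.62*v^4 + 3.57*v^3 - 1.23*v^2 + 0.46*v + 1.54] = 10.48*v^3 + 10.71*v^2 - 2.46*v + 0.46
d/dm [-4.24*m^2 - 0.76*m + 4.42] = -8.48*m - 0.76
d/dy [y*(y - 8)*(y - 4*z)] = 3*y^2 - 8*y*z - 16*y + 32*z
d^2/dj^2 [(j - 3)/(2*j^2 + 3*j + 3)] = 2*(3*(1 - 2*j)*(2*j^2 + 3*j + 3) + (j - 3)*(4*j + 3)^2)/(2*j^2 + 3*j + 3)^3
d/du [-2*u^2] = -4*u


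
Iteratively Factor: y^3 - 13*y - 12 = (y - 4)*(y^2 + 4*y + 3) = (y - 4)*(y + 1)*(y + 3)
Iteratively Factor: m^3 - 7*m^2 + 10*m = (m - 2)*(m^2 - 5*m) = (m - 5)*(m - 2)*(m)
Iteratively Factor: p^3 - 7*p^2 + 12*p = (p)*(p^2 - 7*p + 12) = p*(p - 4)*(p - 3)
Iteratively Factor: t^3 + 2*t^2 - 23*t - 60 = (t - 5)*(t^2 + 7*t + 12) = (t - 5)*(t + 4)*(t + 3)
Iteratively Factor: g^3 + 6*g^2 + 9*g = (g + 3)*(g^2 + 3*g) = (g + 3)^2*(g)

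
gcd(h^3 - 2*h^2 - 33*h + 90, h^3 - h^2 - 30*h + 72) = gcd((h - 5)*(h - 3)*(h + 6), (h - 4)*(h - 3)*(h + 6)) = h^2 + 3*h - 18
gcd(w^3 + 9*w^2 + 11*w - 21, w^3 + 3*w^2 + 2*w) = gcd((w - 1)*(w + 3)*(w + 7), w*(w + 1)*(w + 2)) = 1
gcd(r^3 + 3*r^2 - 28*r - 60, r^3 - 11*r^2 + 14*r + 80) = r^2 - 3*r - 10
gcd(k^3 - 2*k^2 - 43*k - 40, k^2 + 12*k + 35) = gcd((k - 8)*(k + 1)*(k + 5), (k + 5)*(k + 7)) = k + 5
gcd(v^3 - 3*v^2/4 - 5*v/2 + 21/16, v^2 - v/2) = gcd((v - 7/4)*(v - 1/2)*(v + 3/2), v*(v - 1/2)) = v - 1/2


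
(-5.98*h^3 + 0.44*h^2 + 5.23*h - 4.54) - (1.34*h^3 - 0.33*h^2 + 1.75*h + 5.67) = -7.32*h^3 + 0.77*h^2 + 3.48*h - 10.21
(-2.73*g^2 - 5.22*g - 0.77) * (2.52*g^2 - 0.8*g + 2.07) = -6.8796*g^4 - 10.9704*g^3 - 3.4155*g^2 - 10.1894*g - 1.5939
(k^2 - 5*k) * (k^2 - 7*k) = k^4 - 12*k^3 + 35*k^2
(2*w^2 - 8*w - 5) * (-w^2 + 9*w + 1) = -2*w^4 + 26*w^3 - 65*w^2 - 53*w - 5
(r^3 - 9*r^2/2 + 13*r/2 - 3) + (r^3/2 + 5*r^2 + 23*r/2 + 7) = 3*r^3/2 + r^2/2 + 18*r + 4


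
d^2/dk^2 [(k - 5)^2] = 2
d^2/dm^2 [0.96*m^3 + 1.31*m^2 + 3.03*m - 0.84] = 5.76*m + 2.62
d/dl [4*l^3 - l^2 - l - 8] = 12*l^2 - 2*l - 1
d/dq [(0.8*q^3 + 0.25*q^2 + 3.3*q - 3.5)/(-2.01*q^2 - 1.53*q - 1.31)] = (-1.608*q^4 - 2.448*q^3 + 3.1065*q^2 - 14.725*q - 9.678)/(4.0401*q^4 + 6.1506*q^3 + 7.6071*q^2 + 4.0086*q + 1.7161)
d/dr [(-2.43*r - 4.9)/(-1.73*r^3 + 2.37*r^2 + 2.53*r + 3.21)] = (-8.4078*r^3 - 19.6719*r^2 + 23.226*r + 4.5967)/(2.9929*r^6 - 8.2002*r^5 - 3.1369*r^4 + 0.8856*r^3 + 21.6163*r^2 + 16.2426*r + 10.3041)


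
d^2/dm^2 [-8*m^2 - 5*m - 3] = -16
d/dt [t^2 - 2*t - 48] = 2*t - 2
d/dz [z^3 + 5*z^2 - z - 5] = 3*z^2 + 10*z - 1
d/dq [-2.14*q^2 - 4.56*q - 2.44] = -4.28*q - 4.56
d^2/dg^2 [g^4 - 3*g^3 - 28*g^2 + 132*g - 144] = 12*g^2 - 18*g - 56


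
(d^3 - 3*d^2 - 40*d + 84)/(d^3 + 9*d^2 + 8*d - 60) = (d - 7)/(d + 5)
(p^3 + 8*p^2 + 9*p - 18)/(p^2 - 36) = (p^2 + 2*p - 3)/(p - 6)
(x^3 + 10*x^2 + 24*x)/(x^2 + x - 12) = x*(x + 6)/(x - 3)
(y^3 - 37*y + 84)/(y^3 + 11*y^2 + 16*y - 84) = (y^2 - 7*y + 12)/(y^2 + 4*y - 12)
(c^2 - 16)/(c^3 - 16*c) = 1/c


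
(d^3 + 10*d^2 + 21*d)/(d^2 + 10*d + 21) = d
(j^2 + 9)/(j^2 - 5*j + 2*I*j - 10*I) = (j^2 + 9)/(j^2 + j*(-5 + 2*I) - 10*I)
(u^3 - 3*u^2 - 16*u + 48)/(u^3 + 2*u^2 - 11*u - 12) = (u - 4)/(u + 1)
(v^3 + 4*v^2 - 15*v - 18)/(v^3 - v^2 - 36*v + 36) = (v^2 - 2*v - 3)/(v^2 - 7*v + 6)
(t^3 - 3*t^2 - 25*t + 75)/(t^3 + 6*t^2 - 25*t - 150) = (t - 3)/(t + 6)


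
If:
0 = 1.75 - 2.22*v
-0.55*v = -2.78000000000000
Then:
No Solution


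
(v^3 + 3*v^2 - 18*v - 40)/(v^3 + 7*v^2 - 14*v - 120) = (v + 2)/(v + 6)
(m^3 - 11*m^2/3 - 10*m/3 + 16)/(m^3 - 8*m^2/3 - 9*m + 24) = (m + 2)/(m + 3)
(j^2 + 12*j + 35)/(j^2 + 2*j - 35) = (j + 5)/(j - 5)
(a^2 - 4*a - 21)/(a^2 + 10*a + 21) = (a - 7)/(a + 7)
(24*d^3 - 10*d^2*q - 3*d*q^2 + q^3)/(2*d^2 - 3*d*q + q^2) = (-12*d^2 - d*q + q^2)/(-d + q)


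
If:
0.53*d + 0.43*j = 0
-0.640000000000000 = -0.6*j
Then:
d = -0.87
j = 1.07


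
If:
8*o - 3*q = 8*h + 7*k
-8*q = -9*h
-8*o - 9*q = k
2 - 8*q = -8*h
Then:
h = 2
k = -43/8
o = -119/64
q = 9/4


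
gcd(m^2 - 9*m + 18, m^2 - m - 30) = m - 6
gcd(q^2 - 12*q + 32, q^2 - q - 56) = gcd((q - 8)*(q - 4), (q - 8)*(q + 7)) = q - 8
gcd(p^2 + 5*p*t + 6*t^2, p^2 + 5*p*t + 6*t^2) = p^2 + 5*p*t + 6*t^2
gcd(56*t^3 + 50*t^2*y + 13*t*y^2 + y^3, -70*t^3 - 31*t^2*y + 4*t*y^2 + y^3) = 14*t^2 + 9*t*y + y^2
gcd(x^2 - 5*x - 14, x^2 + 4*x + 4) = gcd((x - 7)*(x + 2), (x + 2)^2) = x + 2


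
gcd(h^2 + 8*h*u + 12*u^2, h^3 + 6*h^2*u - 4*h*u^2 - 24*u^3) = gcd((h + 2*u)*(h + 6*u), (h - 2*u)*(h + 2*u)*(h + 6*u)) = h^2 + 8*h*u + 12*u^2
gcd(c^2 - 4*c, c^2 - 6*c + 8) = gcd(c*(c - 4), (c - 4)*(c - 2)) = c - 4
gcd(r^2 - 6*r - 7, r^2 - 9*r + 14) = r - 7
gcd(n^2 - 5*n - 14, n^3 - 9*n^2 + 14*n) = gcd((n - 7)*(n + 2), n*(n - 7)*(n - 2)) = n - 7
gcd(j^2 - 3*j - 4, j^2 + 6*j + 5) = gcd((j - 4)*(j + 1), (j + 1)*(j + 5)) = j + 1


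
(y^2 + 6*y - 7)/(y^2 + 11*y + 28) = (y - 1)/(y + 4)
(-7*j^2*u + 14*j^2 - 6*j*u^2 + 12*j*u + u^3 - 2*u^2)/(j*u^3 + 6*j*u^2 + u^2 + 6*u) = (-7*j^2*u + 14*j^2 - 6*j*u^2 + 12*j*u + u^3 - 2*u^2)/(u*(j*u^2 + 6*j*u + u + 6))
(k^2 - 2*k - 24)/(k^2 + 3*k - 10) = (k^2 - 2*k - 24)/(k^2 + 3*k - 10)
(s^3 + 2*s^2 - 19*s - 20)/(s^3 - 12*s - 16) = (s^2 + 6*s + 5)/(s^2 + 4*s + 4)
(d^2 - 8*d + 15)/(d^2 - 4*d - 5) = (d - 3)/(d + 1)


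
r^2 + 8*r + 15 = (r + 3)*(r + 5)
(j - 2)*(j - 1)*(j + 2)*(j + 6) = j^4 + 5*j^3 - 10*j^2 - 20*j + 24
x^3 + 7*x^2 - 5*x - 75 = (x - 3)*(x + 5)^2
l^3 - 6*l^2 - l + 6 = (l - 6)*(l - 1)*(l + 1)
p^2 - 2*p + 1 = (p - 1)^2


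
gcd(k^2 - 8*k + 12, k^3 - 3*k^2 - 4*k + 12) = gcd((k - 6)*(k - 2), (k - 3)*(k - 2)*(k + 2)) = k - 2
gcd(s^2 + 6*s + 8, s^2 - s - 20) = s + 4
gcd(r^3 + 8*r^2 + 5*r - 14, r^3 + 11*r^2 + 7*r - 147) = r + 7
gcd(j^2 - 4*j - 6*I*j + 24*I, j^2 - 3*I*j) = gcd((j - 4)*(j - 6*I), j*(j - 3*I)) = 1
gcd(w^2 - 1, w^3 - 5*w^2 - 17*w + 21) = w - 1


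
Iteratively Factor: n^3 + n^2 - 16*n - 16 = (n + 4)*(n^2 - 3*n - 4) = (n + 1)*(n + 4)*(n - 4)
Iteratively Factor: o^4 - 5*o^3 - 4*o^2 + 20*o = (o - 5)*(o^3 - 4*o) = (o - 5)*(o - 2)*(o^2 + 2*o) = (o - 5)*(o - 2)*(o + 2)*(o)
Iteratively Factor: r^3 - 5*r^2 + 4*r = (r)*(r^2 - 5*r + 4) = r*(r - 4)*(r - 1)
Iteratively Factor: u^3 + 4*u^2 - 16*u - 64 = (u + 4)*(u^2 - 16) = (u - 4)*(u + 4)*(u + 4)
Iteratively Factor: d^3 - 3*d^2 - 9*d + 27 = (d + 3)*(d^2 - 6*d + 9) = (d - 3)*(d + 3)*(d - 3)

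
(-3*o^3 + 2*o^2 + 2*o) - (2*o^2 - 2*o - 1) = -3*o^3 + 4*o + 1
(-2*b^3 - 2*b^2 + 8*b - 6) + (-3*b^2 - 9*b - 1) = -2*b^3 - 5*b^2 - b - 7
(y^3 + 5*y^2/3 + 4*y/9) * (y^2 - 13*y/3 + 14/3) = y^5 - 8*y^4/3 - 19*y^3/9 + 158*y^2/27 + 56*y/27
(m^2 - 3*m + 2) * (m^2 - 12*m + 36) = m^4 - 15*m^3 + 74*m^2 - 132*m + 72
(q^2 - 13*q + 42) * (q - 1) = q^3 - 14*q^2 + 55*q - 42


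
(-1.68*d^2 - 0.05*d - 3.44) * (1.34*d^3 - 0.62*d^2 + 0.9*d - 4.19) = -2.2512*d^5 + 0.9746*d^4 - 6.0906*d^3 + 9.127*d^2 - 2.8865*d + 14.4136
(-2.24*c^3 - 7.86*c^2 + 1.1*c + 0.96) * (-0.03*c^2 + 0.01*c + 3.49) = 0.0672*c^5 + 0.2134*c^4 - 7.9292*c^3 - 27.4492*c^2 + 3.8486*c + 3.3504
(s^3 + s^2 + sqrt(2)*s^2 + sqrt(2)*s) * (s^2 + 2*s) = s^5 + sqrt(2)*s^4 + 3*s^4 + 2*s^3 + 3*sqrt(2)*s^3 + 2*sqrt(2)*s^2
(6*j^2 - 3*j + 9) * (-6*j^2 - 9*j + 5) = -36*j^4 - 36*j^3 + 3*j^2 - 96*j + 45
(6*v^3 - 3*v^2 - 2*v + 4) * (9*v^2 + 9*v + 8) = 54*v^5 + 27*v^4 + 3*v^3 - 6*v^2 + 20*v + 32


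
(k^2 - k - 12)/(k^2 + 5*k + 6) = (k - 4)/(k + 2)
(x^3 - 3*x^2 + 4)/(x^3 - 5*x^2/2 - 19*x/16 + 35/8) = 16*(x^2 - x - 2)/(16*x^2 - 8*x - 35)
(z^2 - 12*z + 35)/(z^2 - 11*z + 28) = (z - 5)/(z - 4)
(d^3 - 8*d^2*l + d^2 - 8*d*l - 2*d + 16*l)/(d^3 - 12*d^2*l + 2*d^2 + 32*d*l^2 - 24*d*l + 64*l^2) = (d - 1)/(d - 4*l)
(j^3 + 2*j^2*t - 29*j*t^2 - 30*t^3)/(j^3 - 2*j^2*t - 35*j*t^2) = (-j^3 - 2*j^2*t + 29*j*t^2 + 30*t^3)/(j*(-j^2 + 2*j*t + 35*t^2))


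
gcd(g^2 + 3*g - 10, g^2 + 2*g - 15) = g + 5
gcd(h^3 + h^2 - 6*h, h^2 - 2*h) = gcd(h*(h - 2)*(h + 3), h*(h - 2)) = h^2 - 2*h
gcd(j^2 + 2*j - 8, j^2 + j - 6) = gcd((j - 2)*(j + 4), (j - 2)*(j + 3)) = j - 2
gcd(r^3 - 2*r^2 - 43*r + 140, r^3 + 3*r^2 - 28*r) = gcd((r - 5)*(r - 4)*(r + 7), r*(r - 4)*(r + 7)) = r^2 + 3*r - 28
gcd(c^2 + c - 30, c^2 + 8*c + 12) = c + 6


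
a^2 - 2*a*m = a*(a - 2*m)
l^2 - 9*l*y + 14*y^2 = (l - 7*y)*(l - 2*y)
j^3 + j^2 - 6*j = j*(j - 2)*(j + 3)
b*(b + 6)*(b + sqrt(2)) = b^3 + sqrt(2)*b^2 + 6*b^2 + 6*sqrt(2)*b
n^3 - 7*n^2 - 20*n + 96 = (n - 8)*(n - 3)*(n + 4)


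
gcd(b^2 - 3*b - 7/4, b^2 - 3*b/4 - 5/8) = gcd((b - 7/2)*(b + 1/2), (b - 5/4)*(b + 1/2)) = b + 1/2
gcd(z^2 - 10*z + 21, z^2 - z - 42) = z - 7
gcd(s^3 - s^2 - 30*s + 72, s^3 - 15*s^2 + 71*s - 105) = s - 3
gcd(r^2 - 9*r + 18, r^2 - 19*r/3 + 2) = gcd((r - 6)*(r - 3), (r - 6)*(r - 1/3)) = r - 6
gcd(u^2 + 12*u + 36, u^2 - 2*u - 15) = 1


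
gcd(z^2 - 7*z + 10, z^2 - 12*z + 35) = z - 5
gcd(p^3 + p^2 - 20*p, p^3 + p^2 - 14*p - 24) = p - 4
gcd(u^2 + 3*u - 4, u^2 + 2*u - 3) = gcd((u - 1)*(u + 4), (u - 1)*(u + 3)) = u - 1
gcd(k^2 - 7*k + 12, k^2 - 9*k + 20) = k - 4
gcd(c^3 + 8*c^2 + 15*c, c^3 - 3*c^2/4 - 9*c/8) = c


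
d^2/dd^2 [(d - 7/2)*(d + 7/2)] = 2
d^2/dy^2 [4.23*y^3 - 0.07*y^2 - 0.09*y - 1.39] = 25.38*y - 0.14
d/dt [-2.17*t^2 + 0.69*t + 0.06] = 0.69 - 4.34*t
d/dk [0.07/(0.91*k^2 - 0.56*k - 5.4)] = (0.0392 - 0.1274*k)/(-0.91*k^2 + 0.56*k + 5.4)^2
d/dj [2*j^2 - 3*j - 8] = 4*j - 3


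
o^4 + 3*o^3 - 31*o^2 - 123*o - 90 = (o - 6)*(o + 1)*(o + 3)*(o + 5)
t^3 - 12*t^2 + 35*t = t*(t - 7)*(t - 5)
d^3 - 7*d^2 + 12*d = d*(d - 4)*(d - 3)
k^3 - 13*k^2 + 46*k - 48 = (k - 8)*(k - 3)*(k - 2)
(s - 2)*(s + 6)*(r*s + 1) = r*s^3 + 4*r*s^2 - 12*r*s + s^2 + 4*s - 12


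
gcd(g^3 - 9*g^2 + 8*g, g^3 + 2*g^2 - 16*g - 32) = 1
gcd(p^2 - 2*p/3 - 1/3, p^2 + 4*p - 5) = p - 1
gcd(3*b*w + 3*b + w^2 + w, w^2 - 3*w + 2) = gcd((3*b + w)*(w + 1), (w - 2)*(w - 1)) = 1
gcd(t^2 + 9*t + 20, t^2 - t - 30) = t + 5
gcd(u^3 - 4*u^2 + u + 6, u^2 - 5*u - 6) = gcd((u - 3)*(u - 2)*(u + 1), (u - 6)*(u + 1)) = u + 1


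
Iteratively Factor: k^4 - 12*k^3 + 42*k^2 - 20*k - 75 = (k - 3)*(k^3 - 9*k^2 + 15*k + 25) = (k - 3)*(k + 1)*(k^2 - 10*k + 25) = (k - 5)*(k - 3)*(k + 1)*(k - 5)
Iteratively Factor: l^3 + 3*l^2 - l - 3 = (l + 1)*(l^2 + 2*l - 3) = (l - 1)*(l + 1)*(l + 3)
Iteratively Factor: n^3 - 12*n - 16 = (n - 4)*(n^2 + 4*n + 4) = (n - 4)*(n + 2)*(n + 2)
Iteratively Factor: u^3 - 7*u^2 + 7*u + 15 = (u + 1)*(u^2 - 8*u + 15) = (u - 5)*(u + 1)*(u - 3)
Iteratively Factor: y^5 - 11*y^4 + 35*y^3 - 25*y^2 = (y - 1)*(y^4 - 10*y^3 + 25*y^2) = y*(y - 1)*(y^3 - 10*y^2 + 25*y) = y*(y - 5)*(y - 1)*(y^2 - 5*y) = y*(y - 5)^2*(y - 1)*(y)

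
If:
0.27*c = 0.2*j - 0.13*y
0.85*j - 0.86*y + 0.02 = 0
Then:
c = 0.26797385620915*y - 0.0174291938997821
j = 1.01176470588235*y - 0.0235294117647059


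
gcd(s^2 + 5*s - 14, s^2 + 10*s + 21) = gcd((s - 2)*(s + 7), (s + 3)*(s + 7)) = s + 7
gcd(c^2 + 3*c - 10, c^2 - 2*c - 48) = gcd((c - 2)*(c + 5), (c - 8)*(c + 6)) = 1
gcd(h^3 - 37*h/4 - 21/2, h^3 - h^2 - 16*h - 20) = h + 2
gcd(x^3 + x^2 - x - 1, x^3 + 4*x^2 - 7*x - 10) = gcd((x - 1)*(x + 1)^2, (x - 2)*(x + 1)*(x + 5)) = x + 1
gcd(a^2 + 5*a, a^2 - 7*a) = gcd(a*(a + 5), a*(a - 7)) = a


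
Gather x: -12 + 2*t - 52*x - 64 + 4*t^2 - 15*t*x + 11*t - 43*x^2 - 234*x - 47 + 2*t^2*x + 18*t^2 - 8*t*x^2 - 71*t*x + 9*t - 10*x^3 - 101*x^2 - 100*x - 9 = 22*t^2 + 22*t - 10*x^3 + x^2*(-8*t - 144) + x*(2*t^2 - 86*t - 386) - 132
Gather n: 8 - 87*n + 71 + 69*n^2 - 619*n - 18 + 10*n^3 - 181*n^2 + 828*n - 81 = 10*n^3 - 112*n^2 + 122*n - 20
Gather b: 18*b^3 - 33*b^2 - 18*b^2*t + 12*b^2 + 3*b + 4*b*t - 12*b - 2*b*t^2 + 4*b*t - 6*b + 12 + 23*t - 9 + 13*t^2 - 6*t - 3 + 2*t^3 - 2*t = 18*b^3 + b^2*(-18*t - 21) + b*(-2*t^2 + 8*t - 15) + 2*t^3 + 13*t^2 + 15*t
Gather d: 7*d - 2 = 7*d - 2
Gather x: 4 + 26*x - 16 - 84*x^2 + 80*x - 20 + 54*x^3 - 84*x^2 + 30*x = 54*x^3 - 168*x^2 + 136*x - 32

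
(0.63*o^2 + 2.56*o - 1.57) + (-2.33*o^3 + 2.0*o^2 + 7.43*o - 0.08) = -2.33*o^3 + 2.63*o^2 + 9.99*o - 1.65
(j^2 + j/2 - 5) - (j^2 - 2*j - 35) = 5*j/2 + 30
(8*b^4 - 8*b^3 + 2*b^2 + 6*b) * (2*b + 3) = 16*b^5 + 8*b^4 - 20*b^3 + 18*b^2 + 18*b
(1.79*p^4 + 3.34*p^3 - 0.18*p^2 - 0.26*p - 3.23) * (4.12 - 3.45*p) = -6.1755*p^5 - 4.1482*p^4 + 14.3818*p^3 + 0.1554*p^2 + 10.0723*p - 13.3076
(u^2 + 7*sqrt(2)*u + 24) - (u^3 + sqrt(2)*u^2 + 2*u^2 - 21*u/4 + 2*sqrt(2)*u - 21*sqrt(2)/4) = -u^3 - sqrt(2)*u^2 - u^2 + 21*u/4 + 5*sqrt(2)*u + 21*sqrt(2)/4 + 24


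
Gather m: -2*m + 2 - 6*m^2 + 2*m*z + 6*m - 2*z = -6*m^2 + m*(2*z + 4) - 2*z + 2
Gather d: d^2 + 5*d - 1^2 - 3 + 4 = d^2 + 5*d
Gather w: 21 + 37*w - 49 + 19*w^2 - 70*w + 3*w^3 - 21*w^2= 3*w^3 - 2*w^2 - 33*w - 28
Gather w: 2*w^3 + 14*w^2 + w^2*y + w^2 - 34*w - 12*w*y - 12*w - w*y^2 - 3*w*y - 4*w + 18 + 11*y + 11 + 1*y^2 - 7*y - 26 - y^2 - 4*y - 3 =2*w^3 + w^2*(y + 15) + w*(-y^2 - 15*y - 50)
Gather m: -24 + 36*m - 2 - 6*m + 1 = 30*m - 25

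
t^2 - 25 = (t - 5)*(t + 5)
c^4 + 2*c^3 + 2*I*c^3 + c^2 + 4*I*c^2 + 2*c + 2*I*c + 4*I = (c + 2)*(c - I)*(c + I)*(c + 2*I)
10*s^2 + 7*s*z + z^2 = (2*s + z)*(5*s + z)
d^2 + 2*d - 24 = (d - 4)*(d + 6)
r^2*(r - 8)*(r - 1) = r^4 - 9*r^3 + 8*r^2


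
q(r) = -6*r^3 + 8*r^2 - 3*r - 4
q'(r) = -18*r^2 + 16*r - 3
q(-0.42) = -0.88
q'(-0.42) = -12.90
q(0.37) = -4.32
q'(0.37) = 0.46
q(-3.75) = 436.16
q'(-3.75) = -316.12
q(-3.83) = 461.93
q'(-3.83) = -328.32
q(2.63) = -65.70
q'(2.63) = -85.42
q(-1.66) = 50.47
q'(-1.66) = -79.16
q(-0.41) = -1.01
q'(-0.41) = -12.59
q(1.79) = -18.15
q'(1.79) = -32.03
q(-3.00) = 239.00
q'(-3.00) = -213.00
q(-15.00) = 22091.00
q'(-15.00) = -4293.00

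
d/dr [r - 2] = 1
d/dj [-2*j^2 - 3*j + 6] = -4*j - 3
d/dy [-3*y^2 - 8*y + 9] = -6*y - 8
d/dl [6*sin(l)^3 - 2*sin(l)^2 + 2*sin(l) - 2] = 2*(9*sin(l)^2 - 2*sin(l) + 1)*cos(l)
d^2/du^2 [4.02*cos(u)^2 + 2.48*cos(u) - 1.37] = -2.48*cos(u) - 8.04*cos(2*u)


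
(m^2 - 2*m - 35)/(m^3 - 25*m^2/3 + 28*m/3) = 3*(m + 5)/(m*(3*m - 4))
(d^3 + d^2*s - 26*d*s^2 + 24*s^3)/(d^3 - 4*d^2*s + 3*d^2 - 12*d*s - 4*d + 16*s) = (d^2 + 5*d*s - 6*s^2)/(d^2 + 3*d - 4)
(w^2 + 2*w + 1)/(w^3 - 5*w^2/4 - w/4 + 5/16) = 16*(w^2 + 2*w + 1)/(16*w^3 - 20*w^2 - 4*w + 5)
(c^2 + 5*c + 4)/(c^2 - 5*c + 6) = (c^2 + 5*c + 4)/(c^2 - 5*c + 6)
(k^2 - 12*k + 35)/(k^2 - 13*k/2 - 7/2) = 2*(k - 5)/(2*k + 1)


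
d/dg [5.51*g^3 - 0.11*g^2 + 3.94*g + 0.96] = 16.53*g^2 - 0.22*g + 3.94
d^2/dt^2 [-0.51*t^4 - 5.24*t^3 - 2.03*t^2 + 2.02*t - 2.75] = -6.12*t^2 - 31.44*t - 4.06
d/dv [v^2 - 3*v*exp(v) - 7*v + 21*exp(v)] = -3*v*exp(v) + 2*v + 18*exp(v) - 7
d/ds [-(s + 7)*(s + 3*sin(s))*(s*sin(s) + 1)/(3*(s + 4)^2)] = (-(s + 4)*((s + 7)*(s + 3*sin(s))*(s*cos(s) + sin(s)) + (s + 7)*(s*sin(s) + 1)*(3*cos(s) + 1) + (s + 3*sin(s))*(s*sin(s) + 1)) + 2*(s + 7)*(s + 3*sin(s))*(s*sin(s) + 1))/(3*(s + 4)^3)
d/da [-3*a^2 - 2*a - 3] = -6*a - 2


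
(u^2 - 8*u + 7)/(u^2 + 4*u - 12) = (u^2 - 8*u + 7)/(u^2 + 4*u - 12)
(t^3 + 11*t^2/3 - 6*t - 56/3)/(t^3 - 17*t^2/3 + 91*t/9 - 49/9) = 3*(t^2 + 6*t + 8)/(3*t^2 - 10*t + 7)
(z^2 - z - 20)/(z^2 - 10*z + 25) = (z + 4)/(z - 5)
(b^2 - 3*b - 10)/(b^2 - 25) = (b + 2)/(b + 5)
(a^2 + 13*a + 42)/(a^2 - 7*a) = (a^2 + 13*a + 42)/(a*(a - 7))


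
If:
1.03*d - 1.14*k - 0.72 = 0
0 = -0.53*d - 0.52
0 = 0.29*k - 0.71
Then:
No Solution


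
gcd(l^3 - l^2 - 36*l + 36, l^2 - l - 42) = l + 6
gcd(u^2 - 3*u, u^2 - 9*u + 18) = u - 3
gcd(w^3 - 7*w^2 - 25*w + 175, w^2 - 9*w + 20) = w - 5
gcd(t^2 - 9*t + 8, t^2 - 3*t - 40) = t - 8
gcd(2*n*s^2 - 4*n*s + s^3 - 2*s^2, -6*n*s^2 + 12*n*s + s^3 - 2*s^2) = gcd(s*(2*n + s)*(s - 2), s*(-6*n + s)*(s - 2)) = s^2 - 2*s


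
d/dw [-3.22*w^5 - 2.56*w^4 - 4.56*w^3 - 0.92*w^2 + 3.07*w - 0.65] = -16.1*w^4 - 10.24*w^3 - 13.68*w^2 - 1.84*w + 3.07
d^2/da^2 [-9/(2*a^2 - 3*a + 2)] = 18*(4*a^2 - 6*a - (4*a - 3)^2 + 4)/(2*a^2 - 3*a + 2)^3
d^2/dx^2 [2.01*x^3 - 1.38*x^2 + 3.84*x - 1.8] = 12.06*x - 2.76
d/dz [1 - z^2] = -2*z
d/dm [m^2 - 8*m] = 2*m - 8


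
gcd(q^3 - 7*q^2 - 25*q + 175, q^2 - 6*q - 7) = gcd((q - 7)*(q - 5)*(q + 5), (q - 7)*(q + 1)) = q - 7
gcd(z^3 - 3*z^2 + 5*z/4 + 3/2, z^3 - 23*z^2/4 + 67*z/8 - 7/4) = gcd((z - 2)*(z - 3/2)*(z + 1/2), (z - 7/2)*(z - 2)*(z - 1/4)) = z - 2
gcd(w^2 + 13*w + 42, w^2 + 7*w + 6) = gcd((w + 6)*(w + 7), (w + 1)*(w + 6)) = w + 6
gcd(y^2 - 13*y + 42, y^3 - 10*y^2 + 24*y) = y - 6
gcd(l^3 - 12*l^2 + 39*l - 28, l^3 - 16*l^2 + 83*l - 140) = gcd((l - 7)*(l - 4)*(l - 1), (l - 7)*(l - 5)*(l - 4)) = l^2 - 11*l + 28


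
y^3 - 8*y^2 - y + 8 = (y - 8)*(y - 1)*(y + 1)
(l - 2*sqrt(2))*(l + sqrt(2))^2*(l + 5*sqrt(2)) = l^4 + 5*sqrt(2)*l^3 - 6*l^2 - 34*sqrt(2)*l - 40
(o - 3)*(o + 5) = o^2 + 2*o - 15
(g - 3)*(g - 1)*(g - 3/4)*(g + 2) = g^4 - 11*g^3/4 - 7*g^2/2 + 39*g/4 - 9/2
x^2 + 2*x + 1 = (x + 1)^2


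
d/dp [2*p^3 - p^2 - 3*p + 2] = 6*p^2 - 2*p - 3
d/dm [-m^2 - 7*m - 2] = -2*m - 7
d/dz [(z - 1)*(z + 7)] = 2*z + 6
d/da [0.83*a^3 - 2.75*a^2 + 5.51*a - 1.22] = 2.49*a^2 - 5.5*a + 5.51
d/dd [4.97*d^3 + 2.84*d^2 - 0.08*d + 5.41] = 14.91*d^2 + 5.68*d - 0.08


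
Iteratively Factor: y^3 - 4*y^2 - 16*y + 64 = (y - 4)*(y^2 - 16) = (y - 4)^2*(y + 4)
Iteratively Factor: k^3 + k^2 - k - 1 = (k - 1)*(k^2 + 2*k + 1) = (k - 1)*(k + 1)*(k + 1)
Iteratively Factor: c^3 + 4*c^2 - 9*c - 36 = (c + 4)*(c^2 - 9) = (c + 3)*(c + 4)*(c - 3)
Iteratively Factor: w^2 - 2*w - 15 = (w + 3)*(w - 5)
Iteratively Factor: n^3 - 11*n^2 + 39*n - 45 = (n - 3)*(n^2 - 8*n + 15) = (n - 3)^2*(n - 5)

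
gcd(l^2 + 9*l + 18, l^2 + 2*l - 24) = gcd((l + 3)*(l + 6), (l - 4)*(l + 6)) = l + 6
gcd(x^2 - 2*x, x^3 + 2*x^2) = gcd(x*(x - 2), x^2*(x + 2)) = x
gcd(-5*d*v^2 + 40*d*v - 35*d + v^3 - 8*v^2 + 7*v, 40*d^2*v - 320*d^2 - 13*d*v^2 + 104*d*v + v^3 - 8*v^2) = -5*d + v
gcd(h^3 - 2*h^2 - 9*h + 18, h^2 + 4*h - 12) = h - 2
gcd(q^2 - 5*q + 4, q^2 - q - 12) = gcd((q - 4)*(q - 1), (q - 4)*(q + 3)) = q - 4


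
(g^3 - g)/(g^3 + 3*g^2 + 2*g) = (g - 1)/(g + 2)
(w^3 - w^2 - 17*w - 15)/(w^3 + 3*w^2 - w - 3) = (w - 5)/(w - 1)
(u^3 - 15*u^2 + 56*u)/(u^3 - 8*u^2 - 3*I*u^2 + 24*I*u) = (u - 7)/(u - 3*I)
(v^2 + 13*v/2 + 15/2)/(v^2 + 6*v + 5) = (v + 3/2)/(v + 1)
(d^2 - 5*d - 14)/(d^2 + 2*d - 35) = (d^2 - 5*d - 14)/(d^2 + 2*d - 35)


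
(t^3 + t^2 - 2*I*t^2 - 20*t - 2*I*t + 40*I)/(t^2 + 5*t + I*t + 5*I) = (t^2 - 2*t*(2 + I) + 8*I)/(t + I)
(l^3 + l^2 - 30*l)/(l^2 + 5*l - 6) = l*(l - 5)/(l - 1)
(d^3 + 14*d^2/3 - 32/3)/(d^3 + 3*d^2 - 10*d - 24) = (d - 4/3)/(d - 3)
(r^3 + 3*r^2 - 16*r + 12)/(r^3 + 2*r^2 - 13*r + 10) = (r + 6)/(r + 5)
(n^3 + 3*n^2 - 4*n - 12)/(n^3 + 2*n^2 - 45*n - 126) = (n^2 - 4)/(n^2 - n - 42)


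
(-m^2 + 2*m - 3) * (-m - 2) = m^3 - m + 6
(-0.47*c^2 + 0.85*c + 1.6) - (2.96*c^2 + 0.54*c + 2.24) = -3.43*c^2 + 0.31*c - 0.64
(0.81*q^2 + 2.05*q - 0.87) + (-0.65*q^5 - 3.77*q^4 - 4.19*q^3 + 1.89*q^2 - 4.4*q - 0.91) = -0.65*q^5 - 3.77*q^4 - 4.19*q^3 + 2.7*q^2 - 2.35*q - 1.78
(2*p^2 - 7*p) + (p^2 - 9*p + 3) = 3*p^2 - 16*p + 3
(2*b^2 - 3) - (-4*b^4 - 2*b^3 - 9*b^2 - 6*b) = 4*b^4 + 2*b^3 + 11*b^2 + 6*b - 3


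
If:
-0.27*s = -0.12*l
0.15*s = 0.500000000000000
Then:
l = 7.50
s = 3.33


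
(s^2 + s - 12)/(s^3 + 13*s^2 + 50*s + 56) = (s - 3)/(s^2 + 9*s + 14)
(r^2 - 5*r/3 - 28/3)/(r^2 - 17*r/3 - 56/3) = (r - 4)/(r - 8)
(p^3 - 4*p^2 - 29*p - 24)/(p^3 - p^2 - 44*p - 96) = (p + 1)/(p + 4)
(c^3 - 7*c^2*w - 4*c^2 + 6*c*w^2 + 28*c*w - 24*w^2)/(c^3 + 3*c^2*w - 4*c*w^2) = (c^2 - 6*c*w - 4*c + 24*w)/(c*(c + 4*w))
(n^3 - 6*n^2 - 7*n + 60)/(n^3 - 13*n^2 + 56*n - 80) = (n + 3)/(n - 4)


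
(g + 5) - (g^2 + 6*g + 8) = -g^2 - 5*g - 3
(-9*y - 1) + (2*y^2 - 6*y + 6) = 2*y^2 - 15*y + 5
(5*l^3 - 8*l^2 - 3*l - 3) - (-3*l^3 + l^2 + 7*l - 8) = 8*l^3 - 9*l^2 - 10*l + 5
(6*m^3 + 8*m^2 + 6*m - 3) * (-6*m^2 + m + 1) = -36*m^5 - 42*m^4 - 22*m^3 + 32*m^2 + 3*m - 3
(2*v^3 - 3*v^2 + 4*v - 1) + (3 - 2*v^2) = 2*v^3 - 5*v^2 + 4*v + 2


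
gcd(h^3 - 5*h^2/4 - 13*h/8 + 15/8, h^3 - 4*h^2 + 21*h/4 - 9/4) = h^2 - 5*h/2 + 3/2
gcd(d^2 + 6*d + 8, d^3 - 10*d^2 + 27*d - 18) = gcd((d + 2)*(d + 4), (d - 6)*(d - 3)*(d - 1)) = 1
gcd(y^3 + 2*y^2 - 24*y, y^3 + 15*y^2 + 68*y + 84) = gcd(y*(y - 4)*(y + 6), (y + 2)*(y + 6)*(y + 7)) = y + 6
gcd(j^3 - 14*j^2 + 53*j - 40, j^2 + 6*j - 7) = j - 1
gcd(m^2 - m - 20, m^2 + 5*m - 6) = 1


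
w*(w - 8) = w^2 - 8*w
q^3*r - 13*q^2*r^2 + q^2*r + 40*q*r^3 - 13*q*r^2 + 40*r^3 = (q - 8*r)*(q - 5*r)*(q*r + r)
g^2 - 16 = (g - 4)*(g + 4)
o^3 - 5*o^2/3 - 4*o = o*(o - 3)*(o + 4/3)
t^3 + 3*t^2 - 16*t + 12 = (t - 2)*(t - 1)*(t + 6)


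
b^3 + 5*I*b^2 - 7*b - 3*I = (b + I)^2*(b + 3*I)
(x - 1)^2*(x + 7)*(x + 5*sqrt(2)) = x^4 + 5*x^3 + 5*sqrt(2)*x^3 - 13*x^2 + 25*sqrt(2)*x^2 - 65*sqrt(2)*x + 7*x + 35*sqrt(2)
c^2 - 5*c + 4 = (c - 4)*(c - 1)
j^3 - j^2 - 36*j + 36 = (j - 6)*(j - 1)*(j + 6)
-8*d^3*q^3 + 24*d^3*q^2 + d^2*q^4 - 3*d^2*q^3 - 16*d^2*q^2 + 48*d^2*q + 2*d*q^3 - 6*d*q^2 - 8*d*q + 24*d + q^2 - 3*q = (-8*d + q)*(q - 3)*(d*q + 1)^2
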